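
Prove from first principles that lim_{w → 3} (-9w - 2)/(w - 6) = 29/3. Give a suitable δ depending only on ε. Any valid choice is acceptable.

Let ε > 0. We want δ > 0 with 0 < |w − 3| < δ ⇒ |(-9w - 2)/(w - 6) − (29/3)| < ε.
Combining over a common denominator, (-9w - 2)/(w - 6) − (29/3) = [(-9w - 2)·(-3) − (-29)·(w - 6)] / [(-3)·(w - 6)] = 56(w − 3) / ((-3)(w - 6)).
So |(-9w - 2)/(w - 6) − (29/3)| = 56|w − 3| / (3·|w − 6|).
Restrict δ ≤ 3/2. Then |w − 3| < 3/2 gives |w − 6| = |(w − 3) + (-3)| ≥ 3 − 3/2 = 3/2.
Hence |(-9w - 2)/(w - 6) − (29/3)| < 56|w − 3|/(3·(3/2)) = (112/9)|w − 3|, which is < ε once |w − 3| < (9/112)ε.
Take δ = min(3/2, (9/112)ε). Then 0 < |w − 3| < δ forces both bounds, so |(-9w - 2)/(w - 6) − (29/3)| < ε.

δ = min(3/2, (9/112)ε)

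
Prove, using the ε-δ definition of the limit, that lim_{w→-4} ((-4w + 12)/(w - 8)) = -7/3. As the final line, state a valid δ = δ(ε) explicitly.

δ = min(6, (18/5)ε)

Let ε > 0. We want δ > 0 with 0 < |w + 4| < δ ⇒ |(-4w + 12)/(w - 8) + 7/3| < ε.
Combining over a common denominator, (-4w + 12)/(w - 8) + 7/3 = [(-4w + 12)·(-12) − 28·(w - 8)] / [(-12)·(w - 8)] = 20(w + 4) / ((-12)(w - 8)).
So |(-4w + 12)/(w - 8) + 7/3| = 20|w + 4| / (12·|w − 8|).
Restrict δ ≤ 6. Then |w + 4| < 6 gives |w − 8| = |(w + 4) + (-12)| ≥ 12 − 6 = 6.
Hence |(-4w + 12)/(w - 8) + 7/3| < 20|w + 4|/(12·6) = (5/18)|w + 4|, which is < ε once |w + 4| < (18/5)ε.
Take δ = min(6, (18/5)ε). Then 0 < |w + 4| < δ forces both bounds, so |(-4w + 12)/(w - 8) + 7/3| < ε.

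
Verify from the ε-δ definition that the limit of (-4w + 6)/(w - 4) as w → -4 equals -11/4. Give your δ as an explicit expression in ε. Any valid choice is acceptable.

Let ε > 0. We want δ > 0 with 0 < |w + 4| < δ ⇒ |(-4w + 6)/(w - 4) + 11/4| < ε.
Combining over a common denominator, (-4w + 6)/(w - 4) + 11/4 = [(-4w + 6)·(-8) − 22·(w - 4)] / [(-8)·(w - 4)] = 10(w + 4) / ((-8)(w - 4)).
So |(-4w + 6)/(w - 4) + 11/4| = 10|w + 4| / (8·|w − 4|).
Restrict δ ≤ 4. Then |w + 4| < 4 gives |w − 4| = |(w + 4) + (-8)| ≥ 8 − 4 = 4.
Hence |(-4w + 6)/(w - 4) + 11/4| < 10|w + 4|/(8·4) = (5/16)|w + 4|, which is < ε once |w + 4| < (16/5)ε.
Take δ = min(4, (16/5)ε). Then 0 < |w + 4| < δ forces both bounds, so |(-4w + 6)/(w - 4) + 11/4| < ε.

δ = min(4, (16/5)ε)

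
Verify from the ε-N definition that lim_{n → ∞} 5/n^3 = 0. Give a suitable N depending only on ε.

Let ε > 0 be given. For n ≥ 1, |5/n^3 − 0| = 5/n^3.
5/n^3 < ε ⇔ n^3 > 5/ε ⇔ n > (5/ε)^{1/3}.
Take N = (5/ε)^{1/3}. Then n > N implies 5/n^3 < ε.

N = (5/ε)^{1/3}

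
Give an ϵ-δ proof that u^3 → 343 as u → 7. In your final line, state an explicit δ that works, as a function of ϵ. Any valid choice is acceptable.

δ = min(2, ϵ/193)

Suppose ϵ > 0. We seek δ > 0 with 0 < |u − 7| < δ ⇒ |u^3 − 343| < ϵ.
Factor: u^3 − 343 = (u − 7)(u^2 + 7u + 49), so |u^3 − 343| = |u − 7|·|u^2 + 7u + 49|.
Restrict δ ≤ 2. Then |u − 7| < 2 gives |u| < 9, so by the triangle inequality |u^2 + 7u + 49| ≤ 9^2 + 7·9 + 49 = 193.
Hence |u^3 − 343| ≤ 193|u − 7|, which is < ϵ once |u − 7| < ϵ/193.
Take δ = min(2, ϵ/193). If 0 < |u − 7| < δ then both bounds hold and |u^3 − 343| ≤ 193|u − 7| < 193·(ϵ/193) = ϵ.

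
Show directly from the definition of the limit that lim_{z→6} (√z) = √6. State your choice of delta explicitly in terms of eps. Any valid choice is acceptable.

Suppose eps > 0. We want delta > 0 such that 0 < |z − 6| < delta implies |√z − √6| < eps.
Multiplying by the conjugate, |√z − √6| = |z − 6|/(√z + √6).
Restrict delta ≤ 6 so that |z − 6| < 6 forces z > 0, and then √z + √6 > √6.
Hence |√z − √6| < |z − 6|/√6, which is < eps once |z − 6| < √6·eps.
Take delta = min(6, √6·eps). If 0 < |z − 6| < delta then z > 0 and |√z − √6| < |z − 6|/√6 < eps.

delta = min(6, √6·eps)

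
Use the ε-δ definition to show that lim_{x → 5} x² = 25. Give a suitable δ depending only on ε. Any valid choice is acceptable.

Let ε > 0. We seek δ > 0 with 0 < |x − 5| < δ ⇒ |x² − 25| < ε.
Factor: x² − 25 = (x − 5)(x + 5), so |x² − 25| = |x − 5|·|x + 5|.
Restrict δ ≤ 1. Then |x − 5| < 1 gives |x| < 6, so by the triangle inequality |x + 5| ≤ 6 + 5 = 11.
Hence |x² − 25| ≤ 11|x − 5|, which is < ε once |x − 5| < ε/11.
Take δ = min(1, ε/11). If 0 < |x − 5| < δ then both bounds hold and |x² − 25| ≤ 11|x − 5| < 11·(ε/11) = ε.

δ = min(1, ε/11)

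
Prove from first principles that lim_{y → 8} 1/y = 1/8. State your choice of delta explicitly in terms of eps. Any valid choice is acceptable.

Let eps > 0 be given. We seek delta > 0 such that 0 < |y − 8| < delta implies |1/y − (1/8)| < eps.
|1/y − (1/8)| = |8 − y|/(8·|y|) = |y − 8|/(8|y|).
Require delta ≤ 4 so that |y| > 8 − 4 = 4, hence 8|y| > 32.
Then |1/y − (1/8)| < |y − 8|/32, which is < eps when |y − 8| < 32eps.
Take delta = min(4, 32eps). Then 0 < |y − 8| < delta gives both |y − 8| < 4 and |y − 8| < 32eps, so |1/y − (1/8)| < eps.

delta = min(4, 32eps)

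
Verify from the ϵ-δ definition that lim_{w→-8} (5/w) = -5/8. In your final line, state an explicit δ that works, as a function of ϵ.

δ = min(4, (32/5)ϵ)

Suppose ϵ > 0. We seek δ > 0 such that 0 < |w + 8| < δ implies |5/w + 5/8| < ϵ.
|5/w + 5/8| = 5·|-8 − w|/(8·|w|) = 5|w + 8|/(8|w|).
Restrict δ ≤ 4. Then |w + 8| < 4 gives |w| > 4, so 8|w| > 32.
Then |5/w + 5/8| < 5|w + 8|/32, which is < ϵ when |w + 8| < (32/5)ϵ.
Take δ = min(4, (32/5)ϵ). Then 0 < |w + 8| < δ gives both |w + 8| < 4 and |w + 8| < (32/5)ϵ, so |5/w + 5/8| < ϵ.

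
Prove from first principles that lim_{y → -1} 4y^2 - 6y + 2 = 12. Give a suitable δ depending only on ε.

Fix ε > 0. We want δ > 0 such that 0 < |y + 1| < δ implies |(4y^2 - 6y + 2) − 12| < ε.
(4y^2 - 6y + 2) − 12 = 4y^2 - 6y - 10 = (y + 1)(4y - 10).
So |(4y^2 - 6y + 2) − 12| = |y + 1|·|4y - 10|.
Require δ ≤ 1. Then |y + 1| < 1 gives |y| < 2, and by the triangle inequality |4y - 10| ≤ 4·2 + 10 = 18.
Hence |(4y^2 - 6y + 2) − 12| ≤ 18|y + 1| < ε provided |y + 1| < ε/18.
Choosing δ = min(1, ε/18) ensures both conditions, hence |(4y^2 - 6y + 2) − 12| < ε.

δ = min(1, ε/18)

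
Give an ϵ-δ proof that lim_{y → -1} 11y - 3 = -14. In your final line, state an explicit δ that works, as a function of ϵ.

Fix ϵ > 0. We need δ > 0 so that 0 < |y + 1| < δ implies |(11y - 3) + 14| < ϵ.
|(11y - 3) + 14| = |11y + 11| = 11|y + 1|.
So 11|y + 1| < ϵ exactly when |y + 1| < ϵ/11.
Choosing δ = ϵ/11 gives |(11y - 3) + 14| = 11|y + 1| < ϵ whenever |y + 1| < δ.

δ = ϵ/11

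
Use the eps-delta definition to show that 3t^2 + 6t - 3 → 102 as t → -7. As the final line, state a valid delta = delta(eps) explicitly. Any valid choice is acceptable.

delta = min(1, eps/39)

Fix eps > 0. We want delta > 0 such that 0 < |t + 7| < delta implies |(3t^2 + 6t - 3) − 102| < eps.
(3t^2 + 6t - 3) − 102 = 3t^2 + 6t - 105 = (t + 7)(3t - 15).
So |(3t^2 + 6t - 3) − 102| = |t + 7|·|3t - 15|.
Assume first that |t + 7| < 1, so |t| < 8. Then |3t - 15| ≤ 3·8 + 15 = 39.
Hence |(3t^2 + 6t - 3) − 102| ≤ 39|t + 7| < eps provided |t + 7| < eps/39.
Take delta = min(1, eps/39). Then 0 < |t + 7| < delta gives both |t + 7| < 1 and |t + 7| < eps/39, so |(3t^2 + 6t - 3) − 102| < eps.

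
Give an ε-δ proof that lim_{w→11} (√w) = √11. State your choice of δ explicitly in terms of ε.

δ = min(11, √11·ε)

Let ε > 0. We want δ > 0 such that 0 < |w − 11| < δ implies |√w − √11| < ε.
Rationalise: √w − √11 = (w − 11)/(√w + √11), so |√w − √11| = |w − 11|/(√w + √11).
Restrict δ ≤ 11 so that |w − 11| < 11 forces w > 0, and then √w + √11 > √11.
Hence |√w − √11| < |w − 11|/√11, which is < ε once |w − 11| < √11·ε.
Take δ = min(11, √11·ε). If 0 < |w − 11| < δ then w > 0 and |√w − √11| < |w − 11|/√11 < ε.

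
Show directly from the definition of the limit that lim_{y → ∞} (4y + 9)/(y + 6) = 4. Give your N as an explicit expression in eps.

N = 15/eps

Suppose eps > 0. We seek N > 0 such that y > N implies |(4y + 9)/(y + 6) − 4| < eps.
(4y + 9)/(y + 6) − 4 = ((4y + 9) − 4(y + 6)) / ((y + 6)) = -15/((y + 6)).
For y > 0 we have y + 6 > y, so |(4y + 9)/(y + 6) − 4| = 15/((y + 6)) < 15/(y) = 15/y.
Thus |(4y + 9)/(y + 6) − 4| < eps whenever y > 15/eps.
Take N = 15/eps. If y > N then |(4y + 9)/(y + 6) − 4| < 15/y < eps.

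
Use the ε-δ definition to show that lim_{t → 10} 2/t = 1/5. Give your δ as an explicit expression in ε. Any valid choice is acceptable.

Let ε > 0 be given. We seek δ > 0 such that 0 < |t − 10| < δ implies |2/t − (1/5)| < ε.
|2/t − (1/5)| = 2·|10 − t|/(10·|t|) = 2|t − 10|/(10|t|).
Restrict δ ≤ 5. Then |t − 10| < 5 gives |t| > 5, so 10|t| > 50.
Then |2/t − (1/5)| < 2|t − 10|/50, which is < ε when |t − 10| < 25ε.
Take δ = min(5, 25ε). Then 0 < |t − 10| < δ gives both |t − 10| < 5 and |t − 10| < 25ε, so |2/t − (1/5)| < ε.

δ = min(5, 25ε)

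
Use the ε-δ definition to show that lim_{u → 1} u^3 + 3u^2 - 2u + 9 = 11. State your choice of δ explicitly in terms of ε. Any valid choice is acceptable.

Let ε > 0. We want δ > 0 such that 0 < |u − 1| < δ implies |(u^3 + 3u^2 - 2u + 9) − 11| < ε.
(u^3 + 3u^2 - 2u + 9) − 11 = u^3 + 3u^2 - 2u - 2 = (u − 1)(u^2 + 4u + 2).
So |(u^3 + 3u^2 - 2u + 9) − 11| = |u − 1|·|u^2 + 4u + 2|.
Require δ ≤ 1. Then |u − 1| < 1 gives |u| < 2, and by the triangle inequality |u^2 + 4u + 2| ≤ 2^2 + 4·2 + 2 = 14.
Hence |(u^3 + 3u^2 - 2u + 9) − 11| ≤ 14|u − 1| < ε provided |u − 1| < ε/14.
Take δ = min(1, ε/14). Then 0 < |u − 1| < δ gives both |u − 1| < 1 and |u − 1| < ε/14, so |(u^3 + 3u^2 - 2u + 9) − 11| < ε.

δ = min(1, ε/14)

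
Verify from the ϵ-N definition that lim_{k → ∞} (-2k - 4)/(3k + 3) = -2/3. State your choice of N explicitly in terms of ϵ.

Let ϵ > 0. For k ≥ 1, |(-2k - 4)/(3k + 3) + 2/3| = |-6|/(3(3k + 3)) = 6/(3(3k + 3)).
Since 3k + 3 ≥ 3k for k ≥ 1, this is ≤ 6/(3·3k) = (2/3)/k.
So |(-2k - 4)/(3k + 3) + 2/3| < ϵ whenever k > (2/3)/ϵ.
Take N = (2/3)/ϵ. If k > N then |(-2k - 4)/(3k + 3) + 2/3| ≤ (2/3)/k < ϵ.

N = (2/3)/ϵ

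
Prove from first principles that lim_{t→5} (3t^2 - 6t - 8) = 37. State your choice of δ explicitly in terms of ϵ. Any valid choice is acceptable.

δ = min(1, ϵ/27)

Let ϵ > 0. We want δ > 0 such that 0 < |t − 5| < δ implies |(3t^2 - 6t - 8) − 37| < ϵ.
(3t^2 - 6t - 8) − 37 = 3t^2 - 6t - 45 = (t − 5)(3t + 9).
So |(3t^2 - 6t - 8) − 37| = |t − 5|·|3t + 9|.
Assume first that |t − 5| < 1, so |t| < 6. Then |3t + 9| ≤ 3·6 + 9 = 27.
Hence |(3t^2 - 6t - 8) − 37| ≤ 27|t − 5| < ϵ provided |t − 5| < ϵ/27.
Take δ = min(1, ϵ/27). Then 0 < |t − 5| < δ gives both |t − 5| < 1 and |t − 5| < ϵ/27, so |(3t^2 - 6t - 8) − 37| < ϵ.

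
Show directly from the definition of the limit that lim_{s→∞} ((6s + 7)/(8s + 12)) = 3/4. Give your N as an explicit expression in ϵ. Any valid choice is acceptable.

Let ϵ > 0 be given. We seek N > 0 such that s > N implies |(6s + 7)/(8s + 12) − (3/4)| < ϵ.
(6s + 7)/(8s + 12) − (3/4) = (8(6s + 7) − 6(8s + 12)) / (8(8s + 12)) = -16/(8(8s + 12)).
For s > 0 we have 8s + 12 > 8s, so |(6s + 7)/(8s + 12) − (3/4)| = 16/(8(8s + 12)) < 16/(8·8s) = (1/4)/s.
Thus |(6s + 7)/(8s + 12) − (3/4)| < ϵ whenever s > (1/4)/ϵ.
Take N = (1/4)/ϵ. If s > N then |(6s + 7)/(8s + 12) − (3/4)| < (1/4)/s < ϵ.

N = (1/4)/ϵ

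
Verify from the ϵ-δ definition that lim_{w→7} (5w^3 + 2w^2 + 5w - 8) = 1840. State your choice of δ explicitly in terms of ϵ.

δ = min(1, ϵ/880)

Let ϵ > 0 be given. We want δ > 0 such that 0 < |w − 7| < δ implies |(5w^3 + 2w^2 + 5w - 8) − 1840| < ϵ.
(5w^3 + 2w^2 + 5w - 8) − 1840 = 5w^3 + 2w^2 + 5w - 1848 = (w − 7)(5w^2 + 37w + 264).
So |(5w^3 + 2w^2 + 5w - 8) − 1840| = |w − 7|·|5w^2 + 37w + 264|.
Require δ ≤ 1. Then |w − 7| < 1 gives |w| < 8, and by the triangle inequality |5w^2 + 37w + 264| ≤ 5·8^2 + 37·8 + 264 = 880.
Hence |(5w^3 + 2w^2 + 5w - 8) − 1840| ≤ 880|w − 7| < ϵ provided |w − 7| < ϵ/880.
Choosing δ = min(1, ϵ/880) ensures both conditions, hence |(5w^3 + 2w^2 + 5w - 8) − 1840| < ϵ.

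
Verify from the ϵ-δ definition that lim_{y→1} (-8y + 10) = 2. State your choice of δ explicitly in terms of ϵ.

Fix ϵ > 0. We need δ > 0 so that 0 < |y − 1| < δ implies |(-8y + 10) − 2| < ϵ.
Since (-8y + 10) − 2 = -8(y − 1), we have |(-8y + 10) − 2| = 8|y − 1|.
Thus it suffices that |y − 1| < ϵ/8.
Take δ = ϵ/8. If 0 < |y − 1| < δ then |(-8y + 10) − 2| = 8|y − 1| < 8·(ϵ/8) = ϵ.

δ = ϵ/8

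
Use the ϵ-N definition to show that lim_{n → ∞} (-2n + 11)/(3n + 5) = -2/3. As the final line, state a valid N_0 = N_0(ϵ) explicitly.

Fix ϵ > 0. For n ≥ 1, |(-2n + 11)/(3n + 5) + 2/3| = |43|/(3(3n + 5)) = 43/(3(3n + 5)).
Since 3n + 5 ≥ 3n for n ≥ 1, this is ≤ 43/(3·3n) = (43/9)/n.
So |(-2n + 11)/(3n + 5) + 2/3| < ϵ whenever n > (43/9)/ϵ.
Take N_0 = (43/9)/ϵ. If n > N_0 then |(-2n + 11)/(3n + 5) + 2/3| ≤ (43/9)/n < ϵ.

N_0 = (43/9)/ϵ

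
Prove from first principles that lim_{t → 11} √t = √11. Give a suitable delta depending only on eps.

Let eps > 0. We want delta > 0 such that 0 < |t − 11| < delta implies |√t − √11| < eps.
Multiplying by the conjugate, |√t − √11| = |t − 11|/(√t + √11).
Restrict delta ≤ 11 so that |t − 11| < 11 forces t > 0, and then √t + √11 > √11.
Hence |√t − √11| < |t − 11|/√11, which is < eps once |t − 11| < √11·eps.
Take delta = min(11, √11·eps). If 0 < |t − 11| < delta then t > 0 and |√t − √11| < |t − 11|/√11 < eps.

delta = min(11, √11·eps)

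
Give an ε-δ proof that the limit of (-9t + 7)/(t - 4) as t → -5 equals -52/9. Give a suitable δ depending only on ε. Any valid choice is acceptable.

Suppose ε > 0. We want δ > 0 with 0 < |t + 5| < δ ⇒ |(-9t + 7)/(t - 4) + 52/9| < ε.
Combining over a common denominator, (-9t + 7)/(t - 4) + 52/9 = [(-9t + 7)·(-9) − 52·(t - 4)] / [(-9)·(t - 4)] = 29(t + 5) / ((-9)(t - 4)).
So |(-9t + 7)/(t - 4) + 52/9| = 29|t + 5| / (9·|t − 4|).
Restrict δ ≤ 9/2. Then |t + 5| < 9/2 gives |t − 4| = |(t + 5) + (-9)| ≥ 9 − 9/2 = 9/2.
Hence |(-9t + 7)/(t - 4) + 52/9| < 29|t + 5|/(9·(9/2)) = (58/81)|t + 5|, which is < ε once |t + 5| < (81/58)ε.
Take δ = min(9/2, (81/58)ε). Then 0 < |t + 5| < δ forces both bounds, so |(-9t + 7)/(t - 4) + 52/9| < ε.

δ = min(9/2, (81/58)ε)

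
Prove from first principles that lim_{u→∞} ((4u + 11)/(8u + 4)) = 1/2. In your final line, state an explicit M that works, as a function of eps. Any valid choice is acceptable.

Suppose eps > 0. We seek M > 0 such that u > M implies |(4u + 11)/(8u + 4) − (1/2)| < eps.
(4u + 11)/(8u + 4) − (1/2) = (8(4u + 11) − 4(8u + 4)) / (8(8u + 4)) = 72/(8(8u + 4)).
For u > 0 we have 8u + 4 > 8u, so |(4u + 11)/(8u + 4) − (1/2)| = 72/(8(8u + 4)) < 72/(8·8u) = (9/8)/u.
Thus |(4u + 11)/(8u + 4) − (1/2)| < eps whenever u > (9/8)/eps.
Take M = (9/8)/eps. If u > M then |(4u + 11)/(8u + 4) − (1/2)| < (9/8)/u < eps.

M = (9/8)/eps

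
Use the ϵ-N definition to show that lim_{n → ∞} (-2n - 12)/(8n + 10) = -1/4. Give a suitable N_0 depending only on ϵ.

Fix ϵ > 0. For n ≥ 1, |(-2n - 12)/(8n + 10) + 1/4| = |-76|/(8(8n + 10)) = 76/(8(8n + 10)).
Since 8n + 10 ≥ 8n for n ≥ 1, this is ≤ 76/(8·8n) = (19/16)/n.
So |(-2n - 12)/(8n + 10) + 1/4| < ϵ whenever n > (19/16)/ϵ.
Take N_0 = (19/16)/ϵ. If n > N_0 then |(-2n - 12)/(8n + 10) + 1/4| ≤ (19/16)/n < ϵ.

N_0 = (19/16)/ϵ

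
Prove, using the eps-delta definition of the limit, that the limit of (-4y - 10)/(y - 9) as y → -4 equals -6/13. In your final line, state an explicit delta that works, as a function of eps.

delta = min(13/2, (169/92)eps)

Let eps > 0. We want delta > 0 with 0 < |y + 4| < delta ⇒ |(-4y - 10)/(y - 9) + 6/13| < eps.
Combining over a common denominator, (-4y - 10)/(y - 9) + 6/13 = [(-4y - 10)·(-13) − 6·(y - 9)] / [(-13)·(y - 9)] = 46(y + 4) / ((-13)(y - 9)).
So |(-4y - 10)/(y - 9) + 6/13| = 46|y + 4| / (13·|y − 9|).
Restrict delta ≤ 13/2. Then |y + 4| < 13/2 gives |y − 9| = |(y + 4) + (-13)| ≥ 13 − 13/2 = 13/2.
Hence |(-4y - 10)/(y - 9) + 6/13| < 46|y + 4|/(13·(13/2)) = (92/169)|y + 4|, which is < eps once |y + 4| < (169/92)eps.
Take delta = min(13/2, (169/92)eps). Then 0 < |y + 4| < delta forces both bounds, so |(-4y - 10)/(y - 9) + 6/13| < eps.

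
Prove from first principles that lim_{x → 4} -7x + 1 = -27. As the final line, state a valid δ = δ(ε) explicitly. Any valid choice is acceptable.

δ = ε/7

Let ε > 0. We need δ > 0 so that 0 < |x − 4| < δ implies |(-7x + 1) + 27| < ε.
|(-7x + 1) + 27| = |-7x + 28| = 7|x − 4|.
So 7|x − 4| < ε exactly when |x − 4| < ε/7.
Take δ = ε/7. If 0 < |x − 4| < δ then |(-7x + 1) + 27| = 7|x − 4| < 7·(ε/7) = ε.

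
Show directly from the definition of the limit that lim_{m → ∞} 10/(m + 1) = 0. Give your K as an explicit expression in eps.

K = 10/eps

Suppose eps > 0. For m ≥ 1, |10/(m + 1) − 0| = 10/(m + 1) ≤ 10/m.
We need 10/m < eps, i.e. m > 10/eps.
Take K = 10/eps. If m > K then |10/(m + 1)| ≤ 10/m < eps.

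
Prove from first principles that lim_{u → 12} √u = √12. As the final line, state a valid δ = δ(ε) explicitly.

Let ε > 0 be given. We want δ > 0 such that 0 < |u − 12| < δ implies |√u − √12| < ε.
Multiplying by the conjugate, |√u − √12| = |u − 12|/(√u + √12).
Restrict δ ≤ 12 so that |u − 12| < 12 forces u > 0, and then √u + √12 > √12.
Hence |√u − √12| < |u − 12|/√12, which is < ε once |u − 12| < √12·ε.
Take δ = min(12, √12·ε). If 0 < |u − 12| < δ then u > 0 and |√u − √12| < |u − 12|/√12 < ε.

δ = min(12, √12·ε)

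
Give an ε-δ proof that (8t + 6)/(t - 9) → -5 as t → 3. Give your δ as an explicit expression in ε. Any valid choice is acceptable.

Let ε > 0 be given. We want δ > 0 with 0 < |t − 3| < δ ⇒ |(8t + 6)/(t - 9) + 5| < ε.
Combining over a common denominator, (8t + 6)/(t - 9) + 5 = [(8t + 6)·(-6) − 30·(t - 9)] / [(-6)·(t - 9)] = -78(t − 3) / ((-6)(t - 9)).
So |(8t + 6)/(t - 9) + 5| = 78|t − 3| / (6·|t − 9|).
Restrict δ ≤ 3. Then |t − 3| < 3 gives |t − 9| = |(t − 3) + (-6)| ≥ 6 − 3 = 3.
Hence |(8t + 6)/(t - 9) + 5| < 78|t − 3|/(6·3) = (13/3)|t − 3|, which is < ε once |t − 3| < (3/13)ε.
Take δ = min(3, (3/13)ε). Then 0 < |t − 3| < δ forces both bounds, so |(8t + 6)/(t - 9) + 5| < ε.

δ = min(3, (3/13)ε)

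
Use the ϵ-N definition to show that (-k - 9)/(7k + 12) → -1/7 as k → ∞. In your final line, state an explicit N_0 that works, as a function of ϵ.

N_0 = (51/49)/ϵ

Fix ϵ > 0. For k ≥ 1, |(-k - 9)/(7k + 12) + 1/7| = |-51|/(7(7k + 12)) = 51/(7(7k + 12)).
Since 7k + 12 ≥ 7k for k ≥ 1, this is ≤ 51/(7·7k) = (51/49)/k.
So |(-k - 9)/(7k + 12) + 1/7| < ϵ whenever k > (51/49)/ϵ.
Take N_0 = (51/49)/ϵ. If k > N_0 then |(-k - 9)/(7k + 12) + 1/7| ≤ (51/49)/k < ϵ.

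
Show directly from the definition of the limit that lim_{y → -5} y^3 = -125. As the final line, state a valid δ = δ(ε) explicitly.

δ = min(2, ε/109)

Fix ε > 0. We seek δ > 0 with 0 < |y + 5| < δ ⇒ |y^3 + 125| < ε.
Factor: y^3 + 125 = (y + 5)(y^2 - 5y + 25), so |y^3 + 125| = |y + 5|·|y^2 - 5y + 25|.
Restrict δ ≤ 2. Then |y + 5| < 2 gives |y| < 7, so by the triangle inequality |y^2 - 5y + 25| ≤ 7^2 + 5·7 + 25 = 109.
Hence |y^3 + 125| ≤ 109|y + 5|, which is < ε once |y + 5| < ε/109.
Take δ = min(2, ε/109). If 0 < |y + 5| < δ then both bounds hold and |y^3 + 125| ≤ 109|y + 5| < 109·(ε/109) = ε.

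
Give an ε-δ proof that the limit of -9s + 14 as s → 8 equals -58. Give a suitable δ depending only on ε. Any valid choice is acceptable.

Let ε > 0 be given. We need δ > 0 so that 0 < |s − 8| < δ implies |(-9s + 14) + 58| < ε.
Since (-9s + 14) + 58 = -9(s − 8), we have |(-9s + 14) + 58| = 9|s − 8|.
Thus it suffices that |s − 8| < ε/9.
Take δ = ε/9. If 0 < |s − 8| < δ then |(-9s + 14) + 58| = 9|s − 8| < 9·(ε/9) = ε.

δ = ε/9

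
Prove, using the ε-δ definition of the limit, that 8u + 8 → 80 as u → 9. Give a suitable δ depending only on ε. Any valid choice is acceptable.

Fix ε > 0. We need δ > 0 so that 0 < |u − 9| < δ implies |(8u + 8) − 80| < ε.
Since (8u + 8) − 80 = 8(u − 9), we have |(8u + 8) − 80| = 8|u − 9|.
So 8|u − 9| < ε exactly when |u − 9| < ε/8.
Choosing δ = ε/8 gives |(8u + 8) − 80| = 8|u − 9| < ε whenever |u − 9| < δ.

δ = ε/8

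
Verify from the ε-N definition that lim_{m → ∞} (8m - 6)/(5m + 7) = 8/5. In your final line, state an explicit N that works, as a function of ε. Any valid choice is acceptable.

Fix ε > 0. For m ≥ 1, |(8m - 6)/(5m + 7) − (8/5)| = |-86|/(5(5m + 7)) = 86/(5(5m + 7)).
Since 5m + 7 ≥ 5m for m ≥ 1, this is ≤ 86/(5·5m) = (86/25)/m.
So |(8m - 6)/(5m + 7) − (8/5)| < ε whenever m > (86/25)/ε.
Take N = (86/25)/ε. If m > N then |(8m - 6)/(5m + 7) − (8/5)| ≤ (86/25)/m < ε.

N = (86/25)/ε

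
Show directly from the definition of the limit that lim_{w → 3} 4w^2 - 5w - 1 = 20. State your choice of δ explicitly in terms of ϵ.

δ = min(1, ϵ/23)

Let ϵ > 0 be given. We want δ > 0 such that 0 < |w − 3| < δ implies |(4w^2 - 5w - 1) − 20| < ϵ.
(4w^2 - 5w - 1) − 20 = 4w^2 - 5w - 21 = (w − 3)(4w + 7).
So |(4w^2 - 5w - 1) − 20| = |w − 3|·|4w + 7|.
Require δ ≤ 1. Then |w − 3| < 1 gives |w| < 4, and by the triangle inequality |4w + 7| ≤ 4·4 + 7 = 23.
Hence |(4w^2 - 5w - 1) − 20| ≤ 23|w − 3| < ϵ provided |w − 3| < ϵ/23.
Take δ = min(1, ϵ/23). Then 0 < |w − 3| < δ gives both |w − 3| < 1 and |w − 3| < ϵ/23, so |(4w^2 - 5w - 1) − 20| < ϵ.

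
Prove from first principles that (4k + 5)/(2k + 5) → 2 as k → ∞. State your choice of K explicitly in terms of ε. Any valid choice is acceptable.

K = (5/2)/ε

Let ε > 0 be given. For k ≥ 1, |(4k + 5)/(2k + 5) − 2| = |-10|/(2(2k + 5)) = 10/(2(2k + 5)).
Since 2k + 5 ≥ 2k for k ≥ 1, this is ≤ 10/(2·2k) = (5/2)/k.
So |(4k + 5)/(2k + 5) − 2| < ε whenever k > (5/2)/ε.
Take K = (5/2)/ε. If k > K then |(4k + 5)/(2k + 5) − 2| ≤ (5/2)/k < ε.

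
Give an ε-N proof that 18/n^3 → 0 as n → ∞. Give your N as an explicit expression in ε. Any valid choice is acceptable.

Fix ε > 0. For n ≥ 1, |18/n^3 − 0| = 18/n^3.
18/n^3 < ε ⇔ n^3 > 18/ε ⇔ n > (18/ε)^{1/3}.
Take N = (18/ε)^{1/3}. Then n > N implies 18/n^3 < ε.

N = (18/ε)^{1/3}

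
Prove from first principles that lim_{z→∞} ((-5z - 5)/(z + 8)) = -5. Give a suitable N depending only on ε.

Let ε > 0. We seek N > 0 such that z > N implies |(-5z - 5)/(z + 8) + 5| < ε.
(-5z - 5)/(z + 8) + 5 = ((-5z - 5) − (-5)(z + 8)) / ((z + 8)) = 35/((z + 8)).
For z > 0 we have z + 8 > z, so |(-5z - 5)/(z + 8) + 5| = 35/((z + 8)) < 35/(z) = 35/z.
Thus |(-5z - 5)/(z + 8) + 5| < ε whenever z > 35/ε.
Take N = 35/ε. If z > N then |(-5z - 5)/(z + 8) + 5| < 35/z < ε.

N = 35/ε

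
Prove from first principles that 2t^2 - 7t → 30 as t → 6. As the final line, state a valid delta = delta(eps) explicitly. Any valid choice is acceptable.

delta = min(1, eps/19)

Fix eps > 0. We want delta > 0 such that 0 < |t − 6| < delta implies |(2t^2 - 7t) − 30| < eps.
(2t^2 - 7t) − 30 = 2t^2 - 7t - 30 = (t − 6)(2t + 5).
So |(2t^2 - 7t) − 30| = |t − 6|·|2t + 5|.
Require delta ≤ 1. Then |t − 6| < 1 gives |t| < 7, and by the triangle inequality |2t + 5| ≤ 2·7 + 5 = 19.
Hence |(2t^2 - 7t) − 30| ≤ 19|t − 6| < eps provided |t − 6| < eps/19.
Choosing delta = min(1, eps/19) ensures both conditions, hence |(2t^2 - 7t) − 30| < eps.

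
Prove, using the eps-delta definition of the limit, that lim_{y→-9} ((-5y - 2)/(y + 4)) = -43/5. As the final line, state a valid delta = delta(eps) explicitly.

delta = min(5/2, (25/36)eps)

Let eps > 0. We want delta > 0 with 0 < |y + 9| < delta ⇒ |(-5y - 2)/(y + 4) + 43/5| < eps.
Combining over a common denominator, (-5y - 2)/(y + 4) + 43/5 = [(-5y - 2)·(-5) − 43·(y + 4)] / [(-5)·(y + 4)] = -18(y + 9) / ((-5)(y + 4)).
So |(-5y - 2)/(y + 4) + 43/5| = 18|y + 9| / (5·|y + 4|).
Require delta ≤ 5/2, so |y + 4| ≥ |-5| − |y + 9| > 5 − 5/2 = 5/2.
Hence |(-5y - 2)/(y + 4) + 43/5| < 18|y + 9|/(5·(5/2)) = (36/25)|y + 9|, which is < eps once |y + 9| < (25/36)eps.
Take delta = min(5/2, (25/36)eps). Then 0 < |y + 9| < delta forces both bounds, so |(-5y - 2)/(y + 4) + 43/5| < eps.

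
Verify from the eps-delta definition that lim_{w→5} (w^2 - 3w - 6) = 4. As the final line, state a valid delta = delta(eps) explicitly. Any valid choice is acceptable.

Fix eps > 0. We want delta > 0 such that 0 < |w − 5| < delta implies |(w^2 - 3w - 6) − 4| < eps.
(w^2 - 3w - 6) − 4 = w^2 - 3w - 10 = (w − 5)(w + 2).
So |(w^2 - 3w - 6) − 4| = |w − 5|·|w + 2|.
Assume first that |w − 5| < 1, so |w| < 6. Then |w + 2| ≤ 6 + 2 = 8.
Hence |(w^2 - 3w - 6) − 4| ≤ 8|w − 5| < eps provided |w − 5| < eps/8.
Take delta = min(1, eps/8). Then 0 < |w − 5| < delta gives both |w − 5| < 1 and |w − 5| < eps/8, so |(w^2 - 3w - 6) − 4| < eps.

delta = min(1, eps/8)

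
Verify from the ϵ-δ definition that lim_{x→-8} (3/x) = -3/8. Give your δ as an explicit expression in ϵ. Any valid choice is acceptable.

δ = min(4, (32/3)ϵ)

Fix ϵ > 0. We seek δ > 0 such that 0 < |x + 8| < δ implies |3/x + 3/8| < ϵ.
|3/x + 3/8| = 3·|-8 − x|/(8·|x|) = 3|x + 8|/(8|x|).
Require δ ≤ 4 so that |x| > 8 − 4 = 4, hence 8|x| > 32.
Then |3/x + 3/8| < 3|x + 8|/32, which is < ϵ when |x + 8| < (32/3)ϵ.
Take δ = min(4, (32/3)ϵ). Then 0 < |x + 8| < δ gives both |x + 8| < 4 and |x + 8| < (32/3)ϵ, so |3/x + 3/8| < ϵ.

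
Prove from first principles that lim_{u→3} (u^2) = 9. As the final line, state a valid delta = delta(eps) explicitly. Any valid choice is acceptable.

Suppose eps > 0. We seek delta > 0 with 0 < |u − 3| < delta ⇒ |u^2 − 9| < eps.
Factor: u^2 − 9 = (u − 3)(u + 3), so |u^2 − 9| = |u − 3|·|u + 3|.
Impose delta ≤ 1 so that |u| < 4; then |u + 3| ≤ 7.
Hence |u^2 − 9| ≤ 7|u − 3|, which is < eps once |u − 3| < eps/7.
Take delta = min(1, eps/7). If 0 < |u − 3| < delta then both bounds hold and |u^2 − 9| ≤ 7|u − 3| < 7·(eps/7) = eps.

delta = min(1, eps/7)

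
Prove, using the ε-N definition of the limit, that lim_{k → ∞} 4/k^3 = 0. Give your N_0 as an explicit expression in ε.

N_0 = (4/ε)^{1/3}

Suppose ε > 0. For k ≥ 1, |4/k^3 − 0| = 4/k^3.
4/k^3 < ε ⇔ k^3 > 4/ε ⇔ k > (4/ε)^{1/3}.
Take N_0 = (4/ε)^{1/3}. Then k > N_0 implies 4/k^3 < ε.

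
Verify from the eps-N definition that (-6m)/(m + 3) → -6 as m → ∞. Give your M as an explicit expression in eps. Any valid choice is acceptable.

Suppose eps > 0. For m ≥ 1, |(-6m)/(m + 3) + 6| = |18|/((m + 3)) = 18/((m + 3)).
Since m + 3 ≥ m for m ≥ 1, this is ≤ 18/(m) = 18/m.
So |(-6m)/(m + 3) + 6| < eps whenever m > 18/eps.
Take M = 18/eps. If m > M then |(-6m)/(m + 3) + 6| ≤ 18/m < eps.

M = 18/eps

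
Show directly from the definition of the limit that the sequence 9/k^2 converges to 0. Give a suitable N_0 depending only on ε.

N_0 = (9/ε)^{1/2}

Suppose ε > 0. For k ≥ 1, |9/k^2 − 0| = 9/k^2.
9/k^2 < ε ⇔ k^2 > 9/ε ⇔ k > (9/ε)^{1/2}.
Take N_0 = (9/ε)^{1/2}. Then k > N_0 implies 9/k^2 < ε.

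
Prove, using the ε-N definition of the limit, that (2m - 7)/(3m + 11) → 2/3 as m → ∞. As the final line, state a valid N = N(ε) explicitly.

N = (43/9)/ε

Let ε > 0 be given. For m ≥ 1, |(2m - 7)/(3m + 11) − (2/3)| = |-43|/(3(3m + 11)) = 43/(3(3m + 11)).
Since 3m + 11 ≥ 3m for m ≥ 1, this is ≤ 43/(3·3m) = (43/9)/m.
So |(2m - 7)/(3m + 11) − (2/3)| < ε whenever m > (43/9)/ε.
Take N = (43/9)/ε. If m > N then |(2m - 7)/(3m + 11) − (2/3)| ≤ (43/9)/m < ε.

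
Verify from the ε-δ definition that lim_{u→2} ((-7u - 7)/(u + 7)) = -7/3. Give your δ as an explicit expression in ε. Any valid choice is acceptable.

δ = min(9/2, (27/28)ε)

Fix ε > 0. We want δ > 0 with 0 < |u − 2| < δ ⇒ |(-7u - 7)/(u + 7) + 7/3| < ε.
Combining over a common denominator, (-7u - 7)/(u + 7) + 7/3 = [(-7u - 7)·9 − (-21)·(u + 7)] / [9·(u + 7)] = -42(u − 2) / (9(u + 7)).
So |(-7u - 7)/(u + 7) + 7/3| = 42|u − 2| / (9·|u + 7|).
Require δ ≤ 9/2, so |u + 7| ≥ |9| − |u − 2| > 9 − 9/2 = 9/2.
Hence |(-7u - 7)/(u + 7) + 7/3| < 42|u − 2|/(9·(9/2)) = (28/27)|u − 2|, which is < ε once |u − 2| < (27/28)ε.
Take δ = min(9/2, (27/28)ε). Then 0 < |u − 2| < δ forces both bounds, so |(-7u - 7)/(u + 7) + 7/3| < ε.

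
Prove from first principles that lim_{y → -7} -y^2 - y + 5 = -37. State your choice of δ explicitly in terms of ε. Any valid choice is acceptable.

Let ε > 0 be given. We want δ > 0 such that 0 < |y + 7| < δ implies |(-y^2 - y + 5) + 37| < ε.
(-y^2 - y + 5) + 37 = -y^2 - y + 42 = (y + 7)(-y + 6).
So |(-y^2 - y + 5) + 37| = |y + 7|·|-y + 6|.
Assume first that |y + 7| < 1, so |y| < 8. Then |-y + 6| ≤ 8 + 6 = 14.
Hence |(-y^2 - y + 5) + 37| ≤ 14|y + 7| < ε provided |y + 7| < ε/14.
Choosing δ = min(1, ε/14) ensures both conditions, hence |(-y^2 - y + 5) + 37| < ε.

δ = min(1, ε/14)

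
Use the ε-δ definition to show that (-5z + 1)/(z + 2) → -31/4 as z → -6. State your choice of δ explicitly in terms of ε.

Let ε > 0 be given. We want δ > 0 with 0 < |z + 6| < δ ⇒ |(-5z + 1)/(z + 2) + 31/4| < ε.
Combining over a common denominator, (-5z + 1)/(z + 2) + 31/4 = [(-5z + 1)·(-4) − 31·(z + 2)] / [(-4)·(z + 2)] = -11(z + 6) / ((-4)(z + 2)).
So |(-5z + 1)/(z + 2) + 31/4| = 11|z + 6| / (4·|z + 2|).
Require δ ≤ 2, so |z + 2| ≥ |-4| − |z + 6| > 4 − 2 = 2.
Hence |(-5z + 1)/(z + 2) + 31/4| < 11|z + 6|/(4·2) = (11/8)|z + 6|, which is < ε once |z + 6| < (8/11)ε.
Take δ = min(2, (8/11)ε). Then 0 < |z + 6| < δ forces both bounds, so |(-5z + 1)/(z + 2) + 31/4| < ε.

δ = min(2, (8/11)ε)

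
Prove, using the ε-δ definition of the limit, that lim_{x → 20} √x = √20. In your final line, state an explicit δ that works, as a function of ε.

Let ε > 0. We want δ > 0 such that 0 < |x − 20| < δ implies |√x − √20| < ε.
Multiplying by the conjugate, |√x − √20| = |x − 20|/(√x + √20).
Restrict δ ≤ 20 so that |x − 20| < 20 forces x > 0, and then √x + √20 > √20.
Hence |√x − √20| < |x − 20|/√20, which is < ε once |x − 20| < √20·ε.
Take δ = min(20, √20·ε). If 0 < |x − 20| < δ then x > 0 and |√x − √20| < |x − 20|/√20 < ε.

δ = min(20, √20·ε)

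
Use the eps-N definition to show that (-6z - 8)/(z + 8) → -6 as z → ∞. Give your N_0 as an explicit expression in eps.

Suppose eps > 0. We seek N_0 > 0 such that z > N_0 implies |(-6z - 8)/(z + 8) + 6| < eps.
(-6z - 8)/(z + 8) + 6 = ((-6z - 8) − (-6)(z + 8)) / ((z + 8)) = 40/((z + 8)).
For z > 0 we have z + 8 > z, so |(-6z - 8)/(z + 8) + 6| = 40/((z + 8)) < 40/(z) = 40/z.
Thus |(-6z - 8)/(z + 8) + 6| < eps whenever z > 40/eps.
Take N_0 = 40/eps. If z > N_0 then |(-6z - 8)/(z + 8) + 6| < 40/z < eps.

N_0 = 40/eps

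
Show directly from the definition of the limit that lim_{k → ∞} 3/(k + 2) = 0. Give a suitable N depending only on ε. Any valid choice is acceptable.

Suppose ε > 0. For k ≥ 1, |3/(k + 2) − 0| = 3/(k + 2) ≤ 3/k.
We need 3/k < ε, i.e. k > 3/ε.
Take N = 3/ε. If k > N then |3/(k + 2)| ≤ 3/k < ε.

N = 3/ε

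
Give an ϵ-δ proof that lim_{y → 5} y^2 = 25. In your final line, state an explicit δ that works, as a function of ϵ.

δ = min(1, ϵ/11)

Suppose ϵ > 0. We seek δ > 0 with 0 < |y − 5| < δ ⇒ |y^2 − 25| < ϵ.
Factor: y^2 − 25 = (y − 5)(y + 5), so |y^2 − 25| = |y − 5|·|y + 5|.
Restrict δ ≤ 1. Then |y − 5| < 1 gives |y| < 6, so by the triangle inequality |y + 5| ≤ 6 + 5 = 11.
Hence |y^2 − 25| ≤ 11|y − 5|, which is < ϵ once |y − 5| < ϵ/11.
Take δ = min(1, ϵ/11). If 0 < |y − 5| < δ then both bounds hold and |y^2 − 25| ≤ 11|y − 5| < 11·(ϵ/11) = ϵ.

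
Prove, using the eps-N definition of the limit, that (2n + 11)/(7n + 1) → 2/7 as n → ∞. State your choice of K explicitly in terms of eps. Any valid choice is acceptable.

K = (75/49)/eps

Let eps > 0 be given. For n ≥ 1, |(2n + 11)/(7n + 1) − (2/7)| = |75|/(7(7n + 1)) = 75/(7(7n + 1)).
Since 7n + 1 ≥ 7n for n ≥ 1, this is ≤ 75/(7·7n) = (75/49)/n.
So |(2n + 11)/(7n + 1) − (2/7)| < eps whenever n > (75/49)/eps.
Take K = (75/49)/eps. If n > K then |(2n + 11)/(7n + 1) − (2/7)| ≤ (75/49)/n < eps.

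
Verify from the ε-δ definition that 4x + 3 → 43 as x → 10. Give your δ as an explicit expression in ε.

Let ε > 0. We need δ > 0 so that 0 < |x − 10| < δ implies |(4x + 3) − 43| < ε.
|(4x + 3) − 43| = |4x - 40| = 4|x − 10|.
So 4|x − 10| < ε exactly when |x − 10| < ε/4.
Take δ = ε/4. If 0 < |x − 10| < δ then |(4x + 3) − 43| = 4|x − 10| < 4·(ε/4) = ε.

δ = ε/4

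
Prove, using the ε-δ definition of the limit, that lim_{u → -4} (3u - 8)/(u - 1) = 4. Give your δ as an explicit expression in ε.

Let ε > 0. We want δ > 0 with 0 < |u + 4| < δ ⇒ |(3u - 8)/(u - 1) − 4| < ε.
Combining over a common denominator, (3u - 8)/(u - 1) − 4 = [(3u - 8)·(-5) − (-20)·(u - 1)] / [(-5)·(u - 1)] = 5(u + 4) / ((-5)(u - 1)).
So |(3u - 8)/(u - 1) − 4| = 5|u + 4| / (5·|u − 1|).
Restrict δ ≤ 5/2. Then |u + 4| < 5/2 gives |u − 1| = |(u + 4) + (-5)| ≥ 5 − 5/2 = 5/2.
Hence |(3u - 8)/(u - 1) − 4| < 5|u + 4|/(5·(5/2)) = (2/5)|u + 4|, which is < ε once |u + 4| < (5/2)ε.
Take δ = min(5/2, (5/2)ε). Then 0 < |u + 4| < δ forces both bounds, so |(3u - 8)/(u - 1) − 4| < ε.

δ = min(5/2, (5/2)ε)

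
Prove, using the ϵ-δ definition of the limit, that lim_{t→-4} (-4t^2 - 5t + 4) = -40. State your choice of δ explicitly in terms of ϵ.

δ = min(1, ϵ/31)

Let ϵ > 0 be given. We want δ > 0 such that 0 < |t + 4| < δ implies |(-4t^2 - 5t + 4) + 40| < ϵ.
(-4t^2 - 5t + 4) + 40 = -4t^2 - 5t + 44 = (t + 4)(-4t + 11).
So |(-4t^2 - 5t + 4) + 40| = |t + 4|·|-4t + 11|.
Assume first that |t + 4| < 1, so |t| < 5. Then |-4t + 11| ≤ 4·5 + 11 = 31.
Hence |(-4t^2 - 5t + 4) + 40| ≤ 31|t + 4| < ϵ provided |t + 4| < ϵ/31.
Choosing δ = min(1, ϵ/31) ensures both conditions, hence |(-4t^2 - 5t + 4) + 40| < ϵ.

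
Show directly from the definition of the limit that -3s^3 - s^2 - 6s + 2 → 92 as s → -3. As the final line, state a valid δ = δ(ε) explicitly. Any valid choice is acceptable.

Let ε > 0 be given. We want δ > 0 such that 0 < |s + 3| < δ implies |(-3s^3 - s^2 - 6s + 2) − 92| < ε.
(-3s^3 - s^2 - 6s + 2) − 92 = -3s^3 - s^2 - 6s - 90 = (s + 3)(-3s^2 + 8s - 30).
So |(-3s^3 - s^2 - 6s + 2) − 92| = |s + 3|·|-3s^2 + 8s - 30|.
Require δ ≤ 1. Then |s + 3| < 1 gives |s| < 4, and by the triangle inequality |-3s^2 + 8s - 30| ≤ 3·4^2 + 8·4 + 30 = 110.
Hence |(-3s^3 - s^2 - 6s + 2) − 92| ≤ 110|s + 3| < ε provided |s + 3| < ε/110.
Take δ = min(1, ε/110). Then 0 < |s + 3| < δ gives both |s + 3| < 1 and |s + 3| < ε/110, so |(-3s^3 - s^2 - 6s + 2) − 92| < ε.

δ = min(1, ε/110)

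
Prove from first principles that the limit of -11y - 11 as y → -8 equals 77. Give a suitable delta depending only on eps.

Let eps > 0. We need delta > 0 so that 0 < |y + 8| < delta implies |(-11y - 11) − 77| < eps.
|(-11y - 11) − 77| = |-11y - 88| = 11|y + 8|.
Thus it suffices that |y + 8| < eps/11.
Choosing delta = eps/11 gives |(-11y - 11) − 77| = 11|y + 8| < eps whenever |y + 8| < delta.

delta = eps/11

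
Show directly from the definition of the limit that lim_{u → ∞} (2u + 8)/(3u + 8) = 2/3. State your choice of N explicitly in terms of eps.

Let eps > 0. We seek N > 0 such that u > N implies |(2u + 8)/(3u + 8) − (2/3)| < eps.
(2u + 8)/(3u + 8) − (2/3) = (3(2u + 8) − 2(3u + 8)) / (3(3u + 8)) = 8/(3(3u + 8)).
For u > 0 we have 3u + 8 > 3u, so |(2u + 8)/(3u + 8) − (2/3)| = 8/(3(3u + 8)) < 8/(3·3u) = (8/9)/u.
Thus |(2u + 8)/(3u + 8) − (2/3)| < eps whenever u > (8/9)/eps.
Take N = (8/9)/eps. If u > N then |(2u + 8)/(3u + 8) − (2/3)| < (8/9)/u < eps.

N = (8/9)/eps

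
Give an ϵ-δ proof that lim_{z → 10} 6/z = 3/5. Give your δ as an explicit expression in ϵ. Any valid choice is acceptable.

δ = min(5, (25/3)ϵ)

Let ϵ > 0 be given. We seek δ > 0 such that 0 < |z − 10| < δ implies |6/z − (3/5)| < ϵ.
|6/z − (3/5)| = 6·|10 − z|/(10·|z|) = 6|z − 10|/(10|z|).
Restrict δ ≤ 5. Then |z − 10| < 5 gives |z| > 5, so 10|z| > 50.
Then |6/z − (3/5)| < 6|z − 10|/50, which is < ϵ when |z − 10| < (25/3)ϵ.
Take δ = min(5, (25/3)ϵ). Then 0 < |z − 10| < δ gives both |z − 10| < 5 and |z − 10| < (25/3)ϵ, so |6/z − (3/5)| < ϵ.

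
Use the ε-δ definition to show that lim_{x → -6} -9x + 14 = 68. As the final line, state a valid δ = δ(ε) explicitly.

Fix ε > 0. We need δ > 0 so that 0 < |x + 6| < δ implies |(-9x + 14) − 68| < ε.
|(-9x + 14) − 68| = |-9x - 54| = 9|x + 6|.
Thus it suffices that |x + 6| < ε/9.
Take δ = ε/9. If 0 < |x + 6| < δ then |(-9x + 14) − 68| = 9|x + 6| < 9·(ε/9) = ε.

δ = ε/9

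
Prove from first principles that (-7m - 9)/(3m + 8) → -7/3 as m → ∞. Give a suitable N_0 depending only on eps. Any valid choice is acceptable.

Let eps > 0 be given. For m ≥ 1, |(-7m - 9)/(3m + 8) + 7/3| = |29|/(3(3m + 8)) = 29/(3(3m + 8)).
Since 3m + 8 ≥ 3m for m ≥ 1, this is ≤ 29/(3·3m) = (29/9)/m.
So |(-7m - 9)/(3m + 8) + 7/3| < eps whenever m > (29/9)/eps.
Take N_0 = (29/9)/eps. If m > N_0 then |(-7m - 9)/(3m + 8) + 7/3| ≤ (29/9)/m < eps.

N_0 = (29/9)/eps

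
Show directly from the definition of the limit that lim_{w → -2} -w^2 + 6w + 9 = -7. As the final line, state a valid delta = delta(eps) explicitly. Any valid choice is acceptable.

Suppose eps > 0. We want delta > 0 such that 0 < |w + 2| < delta implies |(-w^2 + 6w + 9) + 7| < eps.
(-w^2 + 6w + 9) + 7 = -w^2 + 6w + 16 = (w + 2)(-w + 8).
So |(-w^2 + 6w + 9) + 7| = |w + 2|·|-w + 8|.
Assume first that |w + 2| < 1, so |w| < 3. Then |-w + 8| ≤ 3 + 8 = 11.
Hence |(-w^2 + 6w + 9) + 7| ≤ 11|w + 2| < eps provided |w + 2| < eps/11.
Choosing delta = min(1, eps/11) ensures both conditions, hence |(-w^2 + 6w + 9) + 7| < eps.

delta = min(1, eps/11)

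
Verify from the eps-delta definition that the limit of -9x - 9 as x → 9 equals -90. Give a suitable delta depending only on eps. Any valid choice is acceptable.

delta = eps/9

Let eps > 0. We need delta > 0 so that 0 < |x − 9| < delta implies |(-9x - 9) + 90| < eps.
Since (-9x - 9) + 90 = -9(x − 9), we have |(-9x - 9) + 90| = 9|x − 9|.
Thus it suffices that |x − 9| < eps/9.
Choosing delta = eps/9 gives |(-9x - 9) + 90| = 9|x − 9| < eps whenever |x − 9| < delta.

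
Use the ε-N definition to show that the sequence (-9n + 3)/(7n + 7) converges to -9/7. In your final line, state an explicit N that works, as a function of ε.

N = (12/7)/ε

Fix ε > 0. For n ≥ 1, |(-9n + 3)/(7n + 7) + 9/7| = |84|/(7(7n + 7)) = 84/(7(7n + 7)).
Since 7n + 7 ≥ 7n for n ≥ 1, this is ≤ 84/(7·7n) = (12/7)/n.
So |(-9n + 3)/(7n + 7) + 9/7| < ε whenever n > (12/7)/ε.
Take N = (12/7)/ε. If n > N then |(-9n + 3)/(7n + 7) + 9/7| ≤ (12/7)/n < ε.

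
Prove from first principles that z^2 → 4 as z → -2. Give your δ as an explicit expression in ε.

Fix ε > 0. We seek δ > 0 with 0 < |z + 2| < δ ⇒ |z^2 − 4| < ε.
Factor: z^2 − 4 = (z + 2)(z - 2), so |z^2 − 4| = |z + 2|·|z - 2|.
Restrict δ ≤ 1. Then |z + 2| < 1 gives |z| < 3, so by the triangle inequality |z - 2| ≤ 3 + 2 = 5.
Hence |z^2 − 4| ≤ 5|z + 2|, which is < ε once |z + 2| < ε/5.
Take δ = min(1, ε/5). If 0 < |z + 2| < δ then both bounds hold and |z^2 − 4| ≤ 5|z + 2| < 5·(ε/5) = ε.

δ = min(1, ε/5)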